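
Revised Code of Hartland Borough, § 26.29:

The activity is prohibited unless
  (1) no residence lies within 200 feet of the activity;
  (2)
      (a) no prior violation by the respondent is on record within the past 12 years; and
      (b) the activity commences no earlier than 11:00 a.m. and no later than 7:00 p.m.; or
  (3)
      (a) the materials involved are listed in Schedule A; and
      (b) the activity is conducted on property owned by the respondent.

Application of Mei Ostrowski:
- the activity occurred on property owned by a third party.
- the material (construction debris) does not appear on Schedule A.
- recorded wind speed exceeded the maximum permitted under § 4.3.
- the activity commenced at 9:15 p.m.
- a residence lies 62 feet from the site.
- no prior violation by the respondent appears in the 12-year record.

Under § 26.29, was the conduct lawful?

(1) no residence in 200 ft — not met.
(a) no prior violation — met.
(b) start within hours — not satisfied.
(2) = T AND F = false.
(a) Schedule A material — not satisfied.
(b) own property — fails.
(3): F AND F → false.
Overall = F OR F OR F = false.

No — unlawful.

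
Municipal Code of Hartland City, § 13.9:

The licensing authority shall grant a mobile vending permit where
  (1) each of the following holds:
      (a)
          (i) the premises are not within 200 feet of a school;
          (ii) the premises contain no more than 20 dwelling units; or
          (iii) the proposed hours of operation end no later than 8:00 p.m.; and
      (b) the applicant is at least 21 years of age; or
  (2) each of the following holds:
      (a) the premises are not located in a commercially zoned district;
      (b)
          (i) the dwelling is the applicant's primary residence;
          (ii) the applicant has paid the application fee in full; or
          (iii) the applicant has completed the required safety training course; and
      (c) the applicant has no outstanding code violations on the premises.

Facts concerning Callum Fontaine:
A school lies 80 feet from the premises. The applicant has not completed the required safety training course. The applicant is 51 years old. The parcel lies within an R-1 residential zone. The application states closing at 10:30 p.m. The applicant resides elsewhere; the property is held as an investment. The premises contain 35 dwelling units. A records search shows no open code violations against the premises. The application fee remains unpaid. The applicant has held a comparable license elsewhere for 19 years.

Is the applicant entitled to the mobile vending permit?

No — denied.

(i) ≥200 ft from school — fails.
(ii) ≤ 20 units — fails.
(iii) closes by 8 p.m. — not met.
So (a) is not satisfied (F OR F OR F).
(b) age ≥ 21 — met.
(1) = F AND T = false.
(a) not (commercially zoned) — holds.
(i) primary residence — not satisfied.
(ii) fee paid — not satisfied.
(iii) safety training — not met.
(b): F OR F OR F → false.
(c) no code violations — holds.
So (2) is not satisfied (T AND F AND T).
Overall = F OR F = false.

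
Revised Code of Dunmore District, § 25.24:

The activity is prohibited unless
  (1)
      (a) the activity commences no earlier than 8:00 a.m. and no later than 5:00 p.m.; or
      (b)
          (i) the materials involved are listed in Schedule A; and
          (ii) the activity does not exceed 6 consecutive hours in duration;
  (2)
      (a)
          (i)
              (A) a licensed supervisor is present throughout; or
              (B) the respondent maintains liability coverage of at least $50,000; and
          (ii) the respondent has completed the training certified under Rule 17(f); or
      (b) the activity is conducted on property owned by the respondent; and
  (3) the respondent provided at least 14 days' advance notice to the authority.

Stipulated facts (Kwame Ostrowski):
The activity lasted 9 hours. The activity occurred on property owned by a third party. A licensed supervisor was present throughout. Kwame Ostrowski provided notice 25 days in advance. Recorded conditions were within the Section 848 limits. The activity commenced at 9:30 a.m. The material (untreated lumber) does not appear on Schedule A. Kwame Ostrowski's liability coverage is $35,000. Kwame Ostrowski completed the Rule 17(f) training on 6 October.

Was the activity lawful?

Yes — lawful.

(a) start within hours — met.
(i) Schedule A material — not met.
(ii) ≤ 6 hrs duration — not satisfied.
(b): F AND F → false.
(1): T OR F → true.
(A) supervisor present — holds.
(B) coverage ≥ $50,000 — not satisfied.
(i) = T OR F = true.
(ii) training certified — met.
(a): T AND T → true.
(b) own property — fails.
So (2) is satisfied (T OR F).
(3) ≥14 days' notice — holds.
Overall = T AND T AND T = true.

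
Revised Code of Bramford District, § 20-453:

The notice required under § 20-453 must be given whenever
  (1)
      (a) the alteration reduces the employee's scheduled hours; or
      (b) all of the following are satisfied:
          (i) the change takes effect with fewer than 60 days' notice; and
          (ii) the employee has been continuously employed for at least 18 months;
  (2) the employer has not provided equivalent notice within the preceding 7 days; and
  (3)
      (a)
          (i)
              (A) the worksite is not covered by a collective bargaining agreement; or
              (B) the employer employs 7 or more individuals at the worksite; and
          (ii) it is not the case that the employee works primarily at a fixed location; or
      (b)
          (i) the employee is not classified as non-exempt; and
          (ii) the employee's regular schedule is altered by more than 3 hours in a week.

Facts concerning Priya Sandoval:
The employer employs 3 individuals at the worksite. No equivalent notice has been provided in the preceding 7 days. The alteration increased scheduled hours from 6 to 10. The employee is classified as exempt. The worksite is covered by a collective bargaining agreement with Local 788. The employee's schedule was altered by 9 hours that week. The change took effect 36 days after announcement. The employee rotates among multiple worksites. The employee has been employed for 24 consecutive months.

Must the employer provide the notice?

(a) hours reduced — not satisfied.
(i) < 60 days' notice — holds.
(ii) tenure ≥ 18 mo. — satisfied.
(b): T AND T → true.
(1) = F OR T = true.
(2) no recent notice — satisfied.
(A) no CBA — fails.
(B) ≥ 7 at site — not satisfied.
(i) = F OR F = false.
(ii) not (fixed location) — met.
(a): F AND T → false.
(i) not (non-exempt) — holds.
(ii) schedule shift > 3h — met.
(b) = T AND T = true.
(3) = F OR T = true.
So Overall is satisfied (T AND T AND T).

Yes — required.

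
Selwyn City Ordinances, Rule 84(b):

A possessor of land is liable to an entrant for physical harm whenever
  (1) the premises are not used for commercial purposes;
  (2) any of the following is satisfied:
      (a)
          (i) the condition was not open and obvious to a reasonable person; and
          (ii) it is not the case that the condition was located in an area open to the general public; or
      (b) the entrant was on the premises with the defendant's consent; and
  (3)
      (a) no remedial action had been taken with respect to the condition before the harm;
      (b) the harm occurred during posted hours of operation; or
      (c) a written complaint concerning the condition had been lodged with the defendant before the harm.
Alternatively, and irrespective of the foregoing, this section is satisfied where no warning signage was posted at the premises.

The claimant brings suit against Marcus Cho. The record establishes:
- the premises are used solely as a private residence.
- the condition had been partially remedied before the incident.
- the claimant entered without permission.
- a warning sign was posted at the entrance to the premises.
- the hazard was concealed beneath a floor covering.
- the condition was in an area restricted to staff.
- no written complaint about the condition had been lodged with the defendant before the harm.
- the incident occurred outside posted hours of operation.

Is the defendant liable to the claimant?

No — not liable.

(1) not (commercial use) — met.
(i) not open/obvious — met.
(ii) not (public area) — met.
So (a) is satisfied (T AND T).
(b) consent to enter — fails.
(2) = T OR F = true.
(a) no remedial action — fails.
(b) during posted hours — not met.
(c) complaint lodged — not satisfied.
(3): F OR F OR F → false.
Overall = T AND T AND F = false.
Exception (no signage posted) — not satisfied.
Result: main false OR exception false → false.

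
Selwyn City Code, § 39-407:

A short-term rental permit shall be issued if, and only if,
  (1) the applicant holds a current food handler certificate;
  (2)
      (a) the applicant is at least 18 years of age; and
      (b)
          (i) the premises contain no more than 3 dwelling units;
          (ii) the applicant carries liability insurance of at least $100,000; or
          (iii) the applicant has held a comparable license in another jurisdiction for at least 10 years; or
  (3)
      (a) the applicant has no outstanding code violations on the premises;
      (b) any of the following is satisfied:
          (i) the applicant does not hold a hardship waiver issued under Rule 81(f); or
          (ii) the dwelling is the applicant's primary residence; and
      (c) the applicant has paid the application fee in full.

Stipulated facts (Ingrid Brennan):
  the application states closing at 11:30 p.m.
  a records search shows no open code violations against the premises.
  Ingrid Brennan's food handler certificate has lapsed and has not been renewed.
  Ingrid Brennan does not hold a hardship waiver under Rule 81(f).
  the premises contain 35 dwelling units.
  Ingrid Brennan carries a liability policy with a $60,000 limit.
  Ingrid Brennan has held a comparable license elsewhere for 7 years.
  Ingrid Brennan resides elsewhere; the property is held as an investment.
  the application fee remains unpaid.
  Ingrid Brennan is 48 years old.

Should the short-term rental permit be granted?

No — denied.

(1) food handler cert. — not satisfied.
(a) age ≥ 18 — holds.
(i) ≤ 3 units — not met.
(ii) insurance ≥ $100,000 — not met.
(iii) prior license ≥ 10 yr — not met.
(b) = F OR F OR F = false.
(2) = T AND F = false.
(a) no code violations — satisfied.
(i) not (hardship waiver) — satisfied.
(ii) primary residence — not satisfied.
(b): T OR F → true.
(c) fee paid — fails.
(3): T AND T AND F → false.
Overall = F OR F OR F = false.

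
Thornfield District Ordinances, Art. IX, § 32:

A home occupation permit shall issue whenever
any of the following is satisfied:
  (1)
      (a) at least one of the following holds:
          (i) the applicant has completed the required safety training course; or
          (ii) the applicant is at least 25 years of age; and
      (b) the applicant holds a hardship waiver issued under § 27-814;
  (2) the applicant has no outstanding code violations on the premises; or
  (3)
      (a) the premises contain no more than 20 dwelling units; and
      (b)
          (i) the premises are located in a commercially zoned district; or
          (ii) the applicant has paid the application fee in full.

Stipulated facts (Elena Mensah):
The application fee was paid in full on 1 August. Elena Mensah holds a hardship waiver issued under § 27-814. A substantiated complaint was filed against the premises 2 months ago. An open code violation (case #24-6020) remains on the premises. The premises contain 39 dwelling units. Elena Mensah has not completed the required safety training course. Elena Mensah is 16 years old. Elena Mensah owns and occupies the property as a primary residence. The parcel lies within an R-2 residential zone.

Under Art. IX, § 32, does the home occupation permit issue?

No — denied.

(i) safety training — not satisfied.
(ii) age ≥ 25 — not met.
(a) = F OR F = false.
(b) hardship waiver — satisfied.
So (1) is not satisfied (F AND T).
(2) no code violations — not satisfied.
(a) ≤ 20 units — not met.
(i) commercially zoned — not met.
(ii) fee paid — satisfied.
(b) = F OR T = true.
(3) = F AND T = false.
So Overall is not satisfied (F OR F OR F).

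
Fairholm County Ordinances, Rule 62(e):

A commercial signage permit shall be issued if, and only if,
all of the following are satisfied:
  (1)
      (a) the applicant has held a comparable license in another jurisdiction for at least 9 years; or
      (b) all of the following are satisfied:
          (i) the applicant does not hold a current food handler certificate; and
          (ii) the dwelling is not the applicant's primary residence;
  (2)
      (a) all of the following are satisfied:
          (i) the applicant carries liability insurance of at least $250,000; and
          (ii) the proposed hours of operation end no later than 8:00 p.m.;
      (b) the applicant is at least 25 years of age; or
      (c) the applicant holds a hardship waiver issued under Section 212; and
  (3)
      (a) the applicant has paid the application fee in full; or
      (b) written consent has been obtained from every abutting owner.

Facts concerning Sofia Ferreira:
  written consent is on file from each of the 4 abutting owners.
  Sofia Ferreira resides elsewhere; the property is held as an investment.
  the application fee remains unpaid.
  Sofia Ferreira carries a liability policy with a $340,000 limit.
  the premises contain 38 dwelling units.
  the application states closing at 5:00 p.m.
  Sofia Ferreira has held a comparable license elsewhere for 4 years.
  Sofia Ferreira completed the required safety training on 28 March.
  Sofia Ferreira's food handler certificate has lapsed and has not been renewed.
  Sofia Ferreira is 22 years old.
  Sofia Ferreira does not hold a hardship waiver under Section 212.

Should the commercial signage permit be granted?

Yes — granted.

(a) prior license ≥ 9 yr — not met.
(i) not (food handler cert.) — met.
(ii) not (primary residence) — satisfied.
(b) = T AND T = true.
(1): F OR T → true.
(i) insurance ≥ $250,000 — satisfied.
(ii) closes by 8 p.m. — met.
(a) = T AND T = true.
(b) age ≥ 25 — not satisfied.
(c) hardship waiver — fails.
So (2) is satisfied (T OR F OR F).
(a) fee paid — fails.
(b) all abutters consent — satisfied.
So (3) is satisfied (F OR T).
So Overall is satisfied (T AND T AND T).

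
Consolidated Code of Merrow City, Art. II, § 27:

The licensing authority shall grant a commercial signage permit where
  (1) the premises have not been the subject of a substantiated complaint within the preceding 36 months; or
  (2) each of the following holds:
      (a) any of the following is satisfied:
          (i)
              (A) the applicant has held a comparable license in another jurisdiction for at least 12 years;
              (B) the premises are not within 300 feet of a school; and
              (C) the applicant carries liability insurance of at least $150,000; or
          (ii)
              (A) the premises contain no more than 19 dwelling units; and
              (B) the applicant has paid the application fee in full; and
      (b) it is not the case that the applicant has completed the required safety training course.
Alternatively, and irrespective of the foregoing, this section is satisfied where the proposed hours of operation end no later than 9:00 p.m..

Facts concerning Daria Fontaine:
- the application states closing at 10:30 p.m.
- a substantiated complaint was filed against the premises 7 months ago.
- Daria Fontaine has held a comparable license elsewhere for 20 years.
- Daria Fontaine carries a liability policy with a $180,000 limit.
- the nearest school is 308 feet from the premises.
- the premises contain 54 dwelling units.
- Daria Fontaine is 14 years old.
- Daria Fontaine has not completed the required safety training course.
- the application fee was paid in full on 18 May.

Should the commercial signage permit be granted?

Yes — granted.

(1) no complaint in 36 mo. — not met.
(A) prior license ≥ 12 yr — satisfied.
(B) ≥300 ft from school — holds.
(C) insurance ≥ $150,000 — satisfied.
(i): T AND T AND T → true.
(A) ≤ 19 units — not satisfied.
(B) fee paid — holds.
(ii) = F AND T = false.
So (a) is satisfied (T OR F).
(b) not (safety training) — holds.
So (2) is satisfied (T AND T).
Overall = F OR T = true.
Exception (closes by 9 p.m.) — not satisfied.
Result: main true OR exception false → true.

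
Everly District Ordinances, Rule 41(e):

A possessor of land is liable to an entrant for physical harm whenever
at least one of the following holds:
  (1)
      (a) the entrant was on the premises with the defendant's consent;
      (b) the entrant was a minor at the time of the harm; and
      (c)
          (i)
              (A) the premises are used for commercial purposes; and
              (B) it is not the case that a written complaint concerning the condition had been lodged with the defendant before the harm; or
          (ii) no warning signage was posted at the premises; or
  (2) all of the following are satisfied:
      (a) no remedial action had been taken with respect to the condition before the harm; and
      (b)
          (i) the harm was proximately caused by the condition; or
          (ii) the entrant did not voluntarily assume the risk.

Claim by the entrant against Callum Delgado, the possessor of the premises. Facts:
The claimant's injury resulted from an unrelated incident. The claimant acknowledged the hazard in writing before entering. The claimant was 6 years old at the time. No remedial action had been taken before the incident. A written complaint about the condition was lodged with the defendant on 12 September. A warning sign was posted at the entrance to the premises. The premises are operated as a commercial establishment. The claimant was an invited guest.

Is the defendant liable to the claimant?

(a) consent to enter — holds.
(b) entrant a minor — satisfied.
(A) commercial use — satisfied.
(B) not (complaint lodged) — not satisfied.
(i) = T AND F = false.
(ii) no signage posted — fails.
(c) = F OR F = false.
(1) = T AND T AND F = false.
(a) no remedial action — holds.
(i) proximate cause — not met.
(ii) no assumed risk — not met.
(b) = F OR F = false.
So (2) is not satisfied (T AND F).
Overall: F OR F → false.

No — not liable.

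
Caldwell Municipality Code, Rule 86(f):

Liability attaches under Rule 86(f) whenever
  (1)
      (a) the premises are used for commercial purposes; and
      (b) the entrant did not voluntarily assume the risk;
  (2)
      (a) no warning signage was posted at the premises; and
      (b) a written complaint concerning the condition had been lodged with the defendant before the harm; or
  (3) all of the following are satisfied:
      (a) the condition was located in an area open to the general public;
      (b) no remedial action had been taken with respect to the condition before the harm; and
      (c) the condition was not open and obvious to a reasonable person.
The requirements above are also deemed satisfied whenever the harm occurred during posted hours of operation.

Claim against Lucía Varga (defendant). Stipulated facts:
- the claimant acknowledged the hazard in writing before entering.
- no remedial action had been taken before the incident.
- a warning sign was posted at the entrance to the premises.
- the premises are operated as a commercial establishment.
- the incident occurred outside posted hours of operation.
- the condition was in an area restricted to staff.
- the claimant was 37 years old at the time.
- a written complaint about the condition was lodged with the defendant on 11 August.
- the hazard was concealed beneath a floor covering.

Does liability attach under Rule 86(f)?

(a) commercial use — satisfied.
(b) no assumed risk — not met.
(1): T AND F → false.
(a) no signage posted — not met.
(b) complaint lodged — holds.
(2) = F AND T = false.
(a) public area — fails.
(b) no remedial action — satisfied.
(c) not open/obvious — met.
So (3) is not satisfied (F AND T AND T).
So Overall is not satisfied (F OR F OR F).
Exception (during posted hours) — not satisfied.
Result: main false OR exception false → false.

No — not liable.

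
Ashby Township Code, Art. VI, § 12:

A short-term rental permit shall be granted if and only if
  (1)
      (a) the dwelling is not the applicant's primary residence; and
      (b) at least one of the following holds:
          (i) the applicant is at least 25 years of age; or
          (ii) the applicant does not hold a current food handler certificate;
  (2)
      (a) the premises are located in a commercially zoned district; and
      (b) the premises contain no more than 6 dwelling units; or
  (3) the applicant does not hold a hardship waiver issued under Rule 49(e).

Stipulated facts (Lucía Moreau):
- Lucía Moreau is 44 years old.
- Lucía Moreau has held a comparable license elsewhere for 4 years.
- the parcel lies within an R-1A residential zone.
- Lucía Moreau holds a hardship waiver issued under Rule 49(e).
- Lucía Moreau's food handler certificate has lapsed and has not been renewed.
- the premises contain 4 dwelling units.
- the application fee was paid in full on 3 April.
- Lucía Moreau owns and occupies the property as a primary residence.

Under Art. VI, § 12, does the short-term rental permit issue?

(a) not (primary residence) — fails.
(i) age ≥ 25 — holds.
(ii) not (food handler cert.) — holds.
(b): T OR T → true.
So (1) is not satisfied (F AND T).
(a) commercially zoned — not met.
(b) ≤ 6 units — holds.
(2) = F AND T = false.
(3) not (hardship waiver) — not met.
So Overall is not satisfied (F OR F OR F).

No — denied.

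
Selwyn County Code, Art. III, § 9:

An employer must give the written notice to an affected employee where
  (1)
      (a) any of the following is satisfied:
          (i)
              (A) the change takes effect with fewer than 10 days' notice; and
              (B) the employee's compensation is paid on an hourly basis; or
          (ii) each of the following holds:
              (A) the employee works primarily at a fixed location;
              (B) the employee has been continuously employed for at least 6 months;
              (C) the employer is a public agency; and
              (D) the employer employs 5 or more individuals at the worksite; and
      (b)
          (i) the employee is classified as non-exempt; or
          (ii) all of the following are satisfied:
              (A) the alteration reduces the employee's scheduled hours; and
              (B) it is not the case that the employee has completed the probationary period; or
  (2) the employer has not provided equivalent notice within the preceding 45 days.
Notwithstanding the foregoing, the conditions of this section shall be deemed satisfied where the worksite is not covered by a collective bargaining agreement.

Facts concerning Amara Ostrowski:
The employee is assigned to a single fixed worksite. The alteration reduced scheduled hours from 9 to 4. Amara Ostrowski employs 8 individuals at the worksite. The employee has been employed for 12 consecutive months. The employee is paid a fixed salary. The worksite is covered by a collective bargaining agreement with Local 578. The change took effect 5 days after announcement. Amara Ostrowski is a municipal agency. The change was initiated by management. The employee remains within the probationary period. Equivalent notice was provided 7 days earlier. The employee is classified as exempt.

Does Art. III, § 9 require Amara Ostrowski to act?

(A) < 10 days' notice — met.
(B) hourly-paid — not met.
(i) = T AND F = false.
(A) fixed location — met.
(B) tenure ≥ 6 mo. — satisfied.
(C) public agency — satisfied.
(D) ≥ 5 at site — met.
(ii) = T AND T AND T AND T = true.
(a) = F OR T = true.
(i) non-exempt — not satisfied.
(A) hours reduced — met.
(B) not (past probation) — holds.
(ii): T AND T → true.
So (b) is satisfied (F OR T).
So (1) is satisfied (T AND T).
(2) no recent notice — not satisfied.
So Overall is satisfied (T OR F).
Exception (no CBA) — not satisfied.
Result: main true OR exception false → true.

Yes — required.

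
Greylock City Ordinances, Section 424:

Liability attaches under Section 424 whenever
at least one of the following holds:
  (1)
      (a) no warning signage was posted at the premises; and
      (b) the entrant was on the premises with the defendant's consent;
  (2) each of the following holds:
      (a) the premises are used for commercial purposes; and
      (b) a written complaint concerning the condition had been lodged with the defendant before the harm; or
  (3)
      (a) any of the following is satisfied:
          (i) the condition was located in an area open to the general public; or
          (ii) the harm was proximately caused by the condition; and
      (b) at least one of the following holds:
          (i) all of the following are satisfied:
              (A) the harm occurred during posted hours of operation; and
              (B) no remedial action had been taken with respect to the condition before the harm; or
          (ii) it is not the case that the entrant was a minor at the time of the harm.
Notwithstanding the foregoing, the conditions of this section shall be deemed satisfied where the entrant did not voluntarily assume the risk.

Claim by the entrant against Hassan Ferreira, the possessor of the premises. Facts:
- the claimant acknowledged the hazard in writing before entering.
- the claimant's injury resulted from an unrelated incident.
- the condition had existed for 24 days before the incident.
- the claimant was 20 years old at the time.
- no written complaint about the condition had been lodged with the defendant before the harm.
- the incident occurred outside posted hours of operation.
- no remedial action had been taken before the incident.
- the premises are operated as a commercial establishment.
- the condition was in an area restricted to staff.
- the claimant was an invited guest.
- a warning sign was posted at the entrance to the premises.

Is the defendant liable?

(a) no signage posted — not met.
(b) consent to enter — holds.
(1): F AND T → false.
(a) commercial use — satisfied.
(b) complaint lodged — not satisfied.
So (2) is not satisfied (T AND F).
(i) public area — fails.
(ii) proximate cause — not met.
(a): F OR F → false.
(A) during posted hours — not met.
(B) no remedial action — holds.
So (i) is not satisfied (F AND T).
(ii) not (entrant a minor) — satisfied.
(b): F OR T → true.
(3): F AND T → false.
So Overall is not satisfied (F OR F OR F).
Exception (no assumed risk) — not satisfied.
Result: main false OR exception false → false.

No — not liable.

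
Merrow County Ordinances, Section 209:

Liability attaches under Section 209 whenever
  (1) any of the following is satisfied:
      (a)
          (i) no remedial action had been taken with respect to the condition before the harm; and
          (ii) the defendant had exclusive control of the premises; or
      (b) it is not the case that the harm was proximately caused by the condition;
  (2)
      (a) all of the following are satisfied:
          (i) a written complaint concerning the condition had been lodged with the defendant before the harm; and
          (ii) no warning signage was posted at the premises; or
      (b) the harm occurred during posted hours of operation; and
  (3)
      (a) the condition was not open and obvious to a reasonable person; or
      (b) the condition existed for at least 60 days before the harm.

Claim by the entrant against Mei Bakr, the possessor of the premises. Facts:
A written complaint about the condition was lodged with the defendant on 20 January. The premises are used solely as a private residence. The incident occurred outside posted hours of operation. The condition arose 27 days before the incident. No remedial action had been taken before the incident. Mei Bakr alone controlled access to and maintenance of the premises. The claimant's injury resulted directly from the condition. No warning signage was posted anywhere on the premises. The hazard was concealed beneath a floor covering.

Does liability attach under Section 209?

Yes — liable.

(i) no remedial action — holds.
(ii) exclusive control — met.
So (a) is satisfied (T AND T).
(b) not (proximate cause) — not satisfied.
So (1) is satisfied (T OR F).
(i) complaint lodged — met.
(ii) no signage posted — satisfied.
(a) = T AND T = true.
(b) during posted hours — not met.
(2) = T OR F = true.
(a) not open/obvious — satisfied.
(b) condition ≥60 days old — not met.
(3): T OR F → true.
Overall: T AND T AND T → true.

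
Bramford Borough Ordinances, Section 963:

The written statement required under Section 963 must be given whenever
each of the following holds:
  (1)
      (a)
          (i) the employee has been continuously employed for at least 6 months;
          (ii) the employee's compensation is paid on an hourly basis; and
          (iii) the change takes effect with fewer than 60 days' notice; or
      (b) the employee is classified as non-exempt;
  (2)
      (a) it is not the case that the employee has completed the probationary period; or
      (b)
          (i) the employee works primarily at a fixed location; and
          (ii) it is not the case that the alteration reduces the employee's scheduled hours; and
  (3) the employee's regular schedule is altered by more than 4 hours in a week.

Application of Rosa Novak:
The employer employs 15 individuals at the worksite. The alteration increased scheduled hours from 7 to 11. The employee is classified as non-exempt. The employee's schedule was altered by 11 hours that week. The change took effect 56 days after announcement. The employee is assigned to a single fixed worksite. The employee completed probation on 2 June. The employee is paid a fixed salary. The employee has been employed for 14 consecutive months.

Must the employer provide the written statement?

Yes — required.

(i) tenure ≥ 6 mo. — holds.
(ii) hourly-paid — fails.
(iii) < 60 days' notice — satisfied.
(a) = T AND F AND T = false.
(b) non-exempt — met.
(1) = F OR T = true.
(a) not (past probation) — not met.
(i) fixed location — satisfied.
(ii) not (hours reduced) — holds.
(b) = T AND T = true.
So (2) is satisfied (F OR T).
(3) schedule shift > 4h — satisfied.
Overall = T AND T AND T = true.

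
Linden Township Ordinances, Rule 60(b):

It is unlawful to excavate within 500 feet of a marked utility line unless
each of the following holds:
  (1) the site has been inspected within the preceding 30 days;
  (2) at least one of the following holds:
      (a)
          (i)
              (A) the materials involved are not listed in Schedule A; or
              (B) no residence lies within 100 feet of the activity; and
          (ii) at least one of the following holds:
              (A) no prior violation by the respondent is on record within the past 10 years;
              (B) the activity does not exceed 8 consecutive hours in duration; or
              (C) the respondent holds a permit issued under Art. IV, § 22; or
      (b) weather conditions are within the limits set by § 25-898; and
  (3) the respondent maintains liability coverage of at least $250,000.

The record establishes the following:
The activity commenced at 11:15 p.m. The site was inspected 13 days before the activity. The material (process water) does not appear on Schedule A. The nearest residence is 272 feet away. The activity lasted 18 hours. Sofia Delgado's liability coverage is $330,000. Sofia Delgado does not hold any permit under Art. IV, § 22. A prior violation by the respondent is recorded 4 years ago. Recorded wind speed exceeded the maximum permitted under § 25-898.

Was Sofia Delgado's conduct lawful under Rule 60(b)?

No — unlawful.

(1) site inspected — met.
(A) not (Schedule A material) — holds.
(B) no residence in 100 ft — satisfied.
(i) = T OR T = true.
(A) no prior violation — fails.
(B) ≤ 8 hrs duration — fails.
(C) holds permit — not satisfied.
So (ii) is not satisfied (F OR F OR F).
So (a) is not satisfied (T AND F).
(b) weather ok — fails.
So (2) is not satisfied (F OR F).
(3) coverage ≥ $250,000 — met.
Overall: T AND F AND T → false.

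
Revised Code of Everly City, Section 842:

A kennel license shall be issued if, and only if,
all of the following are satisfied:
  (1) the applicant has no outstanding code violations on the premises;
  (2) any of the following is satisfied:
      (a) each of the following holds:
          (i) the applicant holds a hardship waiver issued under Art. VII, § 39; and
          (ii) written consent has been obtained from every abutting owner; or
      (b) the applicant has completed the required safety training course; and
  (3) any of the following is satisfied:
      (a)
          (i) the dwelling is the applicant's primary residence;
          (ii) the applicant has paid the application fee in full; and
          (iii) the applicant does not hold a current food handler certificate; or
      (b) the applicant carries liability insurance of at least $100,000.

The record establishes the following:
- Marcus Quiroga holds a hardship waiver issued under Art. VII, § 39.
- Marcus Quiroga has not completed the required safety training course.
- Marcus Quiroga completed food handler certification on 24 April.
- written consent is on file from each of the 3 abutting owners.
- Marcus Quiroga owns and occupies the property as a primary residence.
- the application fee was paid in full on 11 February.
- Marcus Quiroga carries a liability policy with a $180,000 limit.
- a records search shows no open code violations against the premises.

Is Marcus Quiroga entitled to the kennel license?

Yes — granted.

(1) no code violations — satisfied.
(i) hardship waiver — satisfied.
(ii) all abutters consent — holds.
(a) = T AND T = true.
(b) safety training — fails.
So (2) is satisfied (T OR F).
(i) primary residence — satisfied.
(ii) fee paid — holds.
(iii) not (food handler cert.) — not met.
(a) = T AND T AND F = false.
(b) insurance ≥ $100,000 — holds.
(3): F OR T → true.
Overall = T AND T AND T = true.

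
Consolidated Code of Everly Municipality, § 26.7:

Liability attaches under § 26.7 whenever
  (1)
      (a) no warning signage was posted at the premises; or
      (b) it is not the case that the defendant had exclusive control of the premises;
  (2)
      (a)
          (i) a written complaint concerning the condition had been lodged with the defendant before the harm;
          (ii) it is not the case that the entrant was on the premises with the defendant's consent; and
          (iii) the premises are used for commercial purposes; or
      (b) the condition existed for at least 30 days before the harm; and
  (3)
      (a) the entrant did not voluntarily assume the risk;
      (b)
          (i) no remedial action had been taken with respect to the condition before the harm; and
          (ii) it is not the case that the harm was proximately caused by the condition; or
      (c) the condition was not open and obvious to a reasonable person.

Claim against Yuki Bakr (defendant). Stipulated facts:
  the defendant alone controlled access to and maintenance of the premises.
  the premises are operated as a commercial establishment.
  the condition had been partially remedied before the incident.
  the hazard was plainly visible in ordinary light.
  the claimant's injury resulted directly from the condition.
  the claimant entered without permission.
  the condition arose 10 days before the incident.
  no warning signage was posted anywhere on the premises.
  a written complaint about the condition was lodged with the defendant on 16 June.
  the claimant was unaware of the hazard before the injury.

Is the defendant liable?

(a) no signage posted — met.
(b) not (exclusive control) — fails.
(1) = T OR F = true.
(i) complaint lodged — holds.
(ii) not (consent to enter) — met.
(iii) commercial use — holds.
(a) = T AND T AND T = true.
(b) condition ≥30 days old — fails.
So (2) is satisfied (T OR F).
(a) no assumed risk — holds.
(i) no remedial action — fails.
(ii) not (proximate cause) — fails.
(b): F AND F → false.
(c) not open/obvious — not met.
(3): T OR F OR F → true.
So Overall is satisfied (T AND T AND T).

Yes — liable.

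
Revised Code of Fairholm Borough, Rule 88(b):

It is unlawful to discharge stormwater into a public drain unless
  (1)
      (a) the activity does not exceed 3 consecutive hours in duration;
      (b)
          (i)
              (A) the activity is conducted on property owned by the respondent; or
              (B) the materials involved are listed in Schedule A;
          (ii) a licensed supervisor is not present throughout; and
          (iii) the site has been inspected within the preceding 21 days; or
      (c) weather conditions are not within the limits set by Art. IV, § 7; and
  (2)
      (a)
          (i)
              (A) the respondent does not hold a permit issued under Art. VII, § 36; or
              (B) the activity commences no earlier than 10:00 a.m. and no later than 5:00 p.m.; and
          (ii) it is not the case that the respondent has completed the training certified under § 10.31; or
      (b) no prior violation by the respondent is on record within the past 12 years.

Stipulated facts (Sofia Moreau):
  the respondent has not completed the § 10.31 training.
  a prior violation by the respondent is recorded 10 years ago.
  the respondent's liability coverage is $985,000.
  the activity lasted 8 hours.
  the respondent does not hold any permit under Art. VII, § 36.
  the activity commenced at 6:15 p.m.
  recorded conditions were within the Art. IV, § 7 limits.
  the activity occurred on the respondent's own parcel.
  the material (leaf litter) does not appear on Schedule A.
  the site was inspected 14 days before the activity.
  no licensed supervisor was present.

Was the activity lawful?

(a) ≤ 3 hrs duration — not satisfied.
(A) own property — holds.
(B) Schedule A material — not met.
(i): T OR F → true.
(ii) not (supervisor present) — holds.
(iii) site inspected — holds.
(b): T AND T AND T → true.
(c) not (weather ok) — fails.
So (1) is satisfied (F OR T OR F).
(A) not (holds permit) — holds.
(B) start within hours — fails.
(i) = T OR F = true.
(ii) not (training certified) — holds.
(a): T AND T → true.
(b) no prior violation — not satisfied.
So (2) is satisfied (T OR F).
Overall: T AND T → true.

Yes — lawful.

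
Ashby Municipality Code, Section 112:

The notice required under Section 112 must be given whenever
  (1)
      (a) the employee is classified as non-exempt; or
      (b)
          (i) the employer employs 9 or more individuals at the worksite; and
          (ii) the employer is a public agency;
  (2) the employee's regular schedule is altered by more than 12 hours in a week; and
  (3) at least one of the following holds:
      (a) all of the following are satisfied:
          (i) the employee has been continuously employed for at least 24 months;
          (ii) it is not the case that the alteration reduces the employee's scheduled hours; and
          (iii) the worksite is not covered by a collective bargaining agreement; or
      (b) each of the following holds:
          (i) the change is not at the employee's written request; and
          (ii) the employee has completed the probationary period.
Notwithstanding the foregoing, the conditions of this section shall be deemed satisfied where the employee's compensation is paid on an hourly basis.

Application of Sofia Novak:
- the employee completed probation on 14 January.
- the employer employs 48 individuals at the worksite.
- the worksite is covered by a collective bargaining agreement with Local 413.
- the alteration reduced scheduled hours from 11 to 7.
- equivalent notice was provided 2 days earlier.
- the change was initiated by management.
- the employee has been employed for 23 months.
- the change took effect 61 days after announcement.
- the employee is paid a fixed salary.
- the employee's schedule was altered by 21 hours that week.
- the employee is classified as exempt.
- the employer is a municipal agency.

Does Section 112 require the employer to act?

Yes — required.

(a) non-exempt — fails.
(i) ≥ 9 at site — met.
(ii) public agency — met.
(b) = T AND T = true.
(1): F OR T → true.
(2) schedule shift > 12h — satisfied.
(i) tenure ≥ 24 mo. — not met.
(ii) not (hours reduced) — not satisfied.
(iii) no CBA — not met.
So (a) is not satisfied (F AND F AND F).
(i) not employee-requested — holds.
(ii) past probation — holds.
So (b) is satisfied (T AND T).
(3): F OR T → true.
So Overall is satisfied (T AND T AND T).
Exception (hourly-paid) — not satisfied.
Result: main true OR exception false → true.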